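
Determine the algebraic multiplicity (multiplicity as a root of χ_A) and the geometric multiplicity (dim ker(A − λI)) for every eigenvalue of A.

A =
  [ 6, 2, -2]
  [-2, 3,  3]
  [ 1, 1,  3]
λ = 4: alg = 3, geom = 1

Step 1 — factor the characteristic polynomial to read off the algebraic multiplicities:
  χ_A(x) = (x - 4)^3

Step 2 — compute geometric multiplicities via the rank-nullity identity g(λ) = n − rank(A − λI):
  rank(A − (4)·I) = 2, so dim ker(A − (4)·I) = n − 2 = 1

Summary:
  λ = 4: algebraic multiplicity = 3, geometric multiplicity = 1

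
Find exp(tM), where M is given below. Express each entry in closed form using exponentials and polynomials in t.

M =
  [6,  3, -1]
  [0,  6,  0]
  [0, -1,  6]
e^{tM} =
  [exp(6*t), t^2*exp(6*t)/2 + 3*t*exp(6*t), -t*exp(6*t)]
  [0, exp(6*t), 0]
  [0, -t*exp(6*t), exp(6*t)]

Strategy: write M = P · J · P⁻¹ where J is a Jordan canonical form, so e^{tM} = P · e^{tJ} · P⁻¹, and e^{tJ} can be computed block-by-block.

M has Jordan form
J =
  [6, 1, 0]
  [0, 6, 1]
  [0, 0, 6]
(up to reordering of blocks).

Per-block formulas:
  For a 3×3 Jordan block J_3(6): exp(t · J_3(6)) = e^(6t)·(I + t·N + (t^2/2)·N^2), where N is the 3×3 nilpotent shift.

After assembling e^{tJ} and conjugating by P, we get:

e^{tM} =
  [exp(6*t), t^2*exp(6*t)/2 + 3*t*exp(6*t), -t*exp(6*t)]
  [0, exp(6*t), 0]
  [0, -t*exp(6*t), exp(6*t)]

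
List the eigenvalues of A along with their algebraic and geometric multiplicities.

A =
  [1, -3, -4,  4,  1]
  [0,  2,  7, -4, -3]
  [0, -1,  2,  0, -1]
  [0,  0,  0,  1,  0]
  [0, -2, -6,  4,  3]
λ = 1: alg = 4, geom = 2; λ = 5: alg = 1, geom = 1

Step 1 — factor the characteristic polynomial to read off the algebraic multiplicities:
  χ_A(x) = (x - 5)*(x - 1)^4

Step 2 — compute geometric multiplicities via the rank-nullity identity g(λ) = n − rank(A − λI):
  rank(A − (1)·I) = 3, so dim ker(A − (1)·I) = n − 3 = 2
  rank(A − (5)·I) = 4, so dim ker(A − (5)·I) = n − 4 = 1

Summary:
  λ = 1: algebraic multiplicity = 4, geometric multiplicity = 2
  λ = 5: algebraic multiplicity = 1, geometric multiplicity = 1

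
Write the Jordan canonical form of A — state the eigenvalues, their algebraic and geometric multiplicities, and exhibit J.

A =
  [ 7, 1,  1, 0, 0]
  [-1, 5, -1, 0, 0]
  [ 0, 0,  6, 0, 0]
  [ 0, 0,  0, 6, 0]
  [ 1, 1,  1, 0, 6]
J_2(6) ⊕ J_1(6) ⊕ J_1(6) ⊕ J_1(6)

The characteristic polynomial is
  det(x·I − A) = x^5 - 30*x^4 + 360*x^3 - 2160*x^2 + 6480*x - 7776 = (x - 6)^5

Eigenvalues and multiplicities (the geometric multiplicity of λ is n − rank(A − λI), which equals the number of Jordan blocks for λ):
  λ = 6: algebraic multiplicity = 5, geometric multiplicity = 4

Determining the block sizes for each eigenvalue:
  λ = 6: 4 blocks summing to 5 forces exactly one block of size 2 and the rest size 1 → block sizes [2, 1, 1, 1]

Assembling the blocks gives a Jordan form
J =
  [6, 1, 0, 0, 0]
  [0, 6, 0, 0, 0]
  [0, 0, 6, 0, 0]
  [0, 0, 0, 6, 0]
  [0, 0, 0, 0, 6]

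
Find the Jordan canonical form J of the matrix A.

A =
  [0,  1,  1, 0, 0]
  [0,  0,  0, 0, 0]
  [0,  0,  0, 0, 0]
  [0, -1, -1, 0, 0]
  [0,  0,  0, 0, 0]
J_2(0) ⊕ J_1(0) ⊕ J_1(0) ⊕ J_1(0)

The characteristic polynomial is
  det(x·I − A) = x^5

Eigenvalues and multiplicities (the geometric multiplicity of λ is n − rank(A − λI), which equals the number of Jordan blocks for λ):
  λ = 0: algebraic multiplicity = 5, geometric multiplicity = 4

Determining the block sizes for each eigenvalue:
  λ = 0: 4 blocks summing to 5 forces exactly one block of size 2 and the rest size 1 → block sizes [2, 1, 1, 1]

Assembling the blocks gives a Jordan form
J =
  [0, 1, 0, 0, 0]
  [0, 0, 0, 0, 0]
  [0, 0, 0, 0, 0]
  [0, 0, 0, 0, 0]
  [0, 0, 0, 0, 0]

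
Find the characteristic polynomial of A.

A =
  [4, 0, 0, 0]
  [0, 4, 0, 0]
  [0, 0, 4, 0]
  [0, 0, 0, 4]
x^4 - 16*x^3 + 96*x^2 - 256*x + 256

Expanding det(x·I − A) (e.g. by cofactor expansion or by noting that A is similar to its Jordan form J, which has the same characteristic polynomial as A) gives
  χ_A(x) = x^4 - 16*x^3 + 96*x^2 - 256*x + 256
which factors as (x - 4)^4. The eigenvalues (with algebraic multiplicities) are λ = 4 with multiplicity 4.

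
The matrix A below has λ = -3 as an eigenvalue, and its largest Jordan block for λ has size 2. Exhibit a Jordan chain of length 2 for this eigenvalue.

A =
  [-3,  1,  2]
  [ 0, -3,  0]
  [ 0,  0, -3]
A Jordan chain for λ = -3 of length 2:
v_1 = (1, 0, 0)ᵀ
v_2 = (0, 1, 0)ᵀ

Let N = A − (-3)·I. We want v_2 with N^2 v_2 = 0 but N^1 v_2 ≠ 0; then v_{j-1} := N · v_j for j = 2, …, 2.

Pick v_2 = (0, 1, 0)ᵀ.
Then v_1 = N · v_2 = (1, 0, 0)ᵀ.

Sanity check: (A − (-3)·I) v_1 = (0, 0, 0)ᵀ = 0. ✓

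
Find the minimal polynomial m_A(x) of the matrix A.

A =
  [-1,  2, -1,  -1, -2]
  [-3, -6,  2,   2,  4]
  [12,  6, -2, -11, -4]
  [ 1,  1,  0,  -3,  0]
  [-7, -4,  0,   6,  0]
x^4 + 9*x^3 + 27*x^2 + 27*x

The characteristic polynomial is χ_A(x) = x*(x + 3)^4, so the eigenvalues are known. The minimal polynomial is
  m_A(x) = Π_λ (x − λ)^{k_λ}
where k_λ is the size of the *largest* Jordan block for λ (equivalently, the smallest k with (A − λI)^k v = 0 for every generalised eigenvector v of λ).

  λ = -3: largest Jordan block has size 3, contributing (x + 3)^3
  λ = 0: largest Jordan block has size 1, contributing (x − 0)

So m_A(x) = x*(x + 3)^3 = x^4 + 9*x^3 + 27*x^2 + 27*x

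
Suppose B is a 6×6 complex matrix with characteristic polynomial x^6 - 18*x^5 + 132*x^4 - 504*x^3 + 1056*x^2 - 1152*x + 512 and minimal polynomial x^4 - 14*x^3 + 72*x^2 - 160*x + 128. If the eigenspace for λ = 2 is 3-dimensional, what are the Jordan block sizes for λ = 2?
Block sizes for λ = 2: [1, 1, 1]

Step 1 — from the characteristic polynomial, algebraic multiplicity of λ = 2 is 3. From dim ker(B − (2)·I) = 3, there are exactly 3 Jordan blocks for λ = 2.
Step 2 — from the minimal polynomial, the factor (x − 2) tells us the largest block for λ = 2 has size 1.
Step 3 — with total size 3, 3 blocks, and largest block 1, the block sizes (in nonincreasing order) are [1, 1, 1].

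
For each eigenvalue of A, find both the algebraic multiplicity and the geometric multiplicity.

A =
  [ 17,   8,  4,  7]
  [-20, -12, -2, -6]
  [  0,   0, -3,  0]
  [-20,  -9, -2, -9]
λ = -3: alg = 3, geom = 2; λ = 2: alg = 1, geom = 1

Step 1 — factor the characteristic polynomial to read off the algebraic multiplicities:
  χ_A(x) = (x - 2)*(x + 3)^3

Step 2 — compute geometric multiplicities via the rank-nullity identity g(λ) = n − rank(A − λI):
  rank(A − (-3)·I) = 2, so dim ker(A − (-3)·I) = n − 2 = 2
  rank(A − (2)·I) = 3, so dim ker(A − (2)·I) = n − 3 = 1

Summary:
  λ = -3: algebraic multiplicity = 3, geometric multiplicity = 2
  λ = 2: algebraic multiplicity = 1, geometric multiplicity = 1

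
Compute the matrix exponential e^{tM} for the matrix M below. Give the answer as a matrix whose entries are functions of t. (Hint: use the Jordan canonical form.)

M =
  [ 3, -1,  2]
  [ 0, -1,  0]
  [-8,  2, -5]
e^{tM} =
  [4*t*exp(-t) + exp(-t), -t*exp(-t), 2*t*exp(-t)]
  [0, exp(-t), 0]
  [-8*t*exp(-t), 2*t*exp(-t), -4*t*exp(-t) + exp(-t)]

Strategy: write M = P · J · P⁻¹ where J is a Jordan canonical form, so e^{tM} = P · e^{tJ} · P⁻¹, and e^{tJ} can be computed block-by-block.

M has Jordan form
J =
  [-1,  1,  0]
  [ 0, -1,  0]
  [ 0,  0, -1]
(up to reordering of blocks).

Per-block formulas:
  For a 1×1 block at λ = -1: exp(t · [-1]) = [e^(-1t)].
  For a 2×2 Jordan block J_2(-1): exp(t · J_2(-1)) = e^(-1t)·(I + t·N), where N is the 2×2 nilpotent shift.

After assembling e^{tJ} and conjugating by P, we get:

e^{tM} =
  [4*t*exp(-t) + exp(-t), -t*exp(-t), 2*t*exp(-t)]
  [0, exp(-t), 0]
  [-8*t*exp(-t), 2*t*exp(-t), -4*t*exp(-t) + exp(-t)]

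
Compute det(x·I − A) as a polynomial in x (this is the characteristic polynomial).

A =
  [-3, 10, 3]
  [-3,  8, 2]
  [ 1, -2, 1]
x^3 - 6*x^2 + 12*x - 8

Expanding det(x·I − A) (e.g. by cofactor expansion or by noting that A is similar to its Jordan form J, which has the same characteristic polynomial as A) gives
  χ_A(x) = x^3 - 6*x^2 + 12*x - 8
which factors as (x - 2)^3. The eigenvalues (with algebraic multiplicities) are λ = 2 with multiplicity 3.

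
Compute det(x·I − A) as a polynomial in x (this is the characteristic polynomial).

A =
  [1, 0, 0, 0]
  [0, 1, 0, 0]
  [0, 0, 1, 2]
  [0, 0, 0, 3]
x^4 - 6*x^3 + 12*x^2 - 10*x + 3

Expanding det(x·I − A) (e.g. by cofactor expansion or by noting that A is similar to its Jordan form J, which has the same characteristic polynomial as A) gives
  χ_A(x) = x^4 - 6*x^3 + 12*x^2 - 10*x + 3
which factors as (x - 3)*(x - 1)^3. The eigenvalues (with algebraic multiplicities) are λ = 1 with multiplicity 3, λ = 3 with multiplicity 1.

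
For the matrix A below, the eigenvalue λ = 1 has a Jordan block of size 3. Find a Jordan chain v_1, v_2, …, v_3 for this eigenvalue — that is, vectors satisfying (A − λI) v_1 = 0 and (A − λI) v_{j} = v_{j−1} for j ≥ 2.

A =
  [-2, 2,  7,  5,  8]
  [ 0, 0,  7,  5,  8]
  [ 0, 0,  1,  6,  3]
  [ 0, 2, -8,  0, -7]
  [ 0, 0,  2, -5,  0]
A Jordan chain for λ = 1 of length 3:
v_1 = (2, 2, -6, -4, 8)ᵀ
v_2 = (4, 4, 0, -2, 2)ᵀ
v_3 = (3, 3, 1, 0, 0)ᵀ

Let N = A − (1)·I. We want v_3 with N^3 v_3 = 0 but N^2 v_3 ≠ 0; then v_{j-1} := N · v_j for j = 3, …, 2.

Pick v_3 = (3, 3, 1, 0, 0)ᵀ.
Then v_2 = N · v_3 = (4, 4, 0, -2, 2)ᵀ.
Then v_1 = N · v_2 = (2, 2, -6, -4, 8)ᵀ.

Sanity check: (A − (1)·I) v_1 = (0, 0, 0, 0, 0)ᵀ = 0. ✓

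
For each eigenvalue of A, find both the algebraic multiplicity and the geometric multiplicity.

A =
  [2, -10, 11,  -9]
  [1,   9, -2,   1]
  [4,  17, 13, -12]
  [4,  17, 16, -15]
λ = -3: alg = 1, geom = 1; λ = 4: alg = 3, geom = 1

Step 1 — factor the characteristic polynomial to read off the algebraic multiplicities:
  χ_A(x) = (x - 4)^3*(x + 3)

Step 2 — compute geometric multiplicities via the rank-nullity identity g(λ) = n − rank(A − λI):
  rank(A − (-3)·I) = 3, so dim ker(A − (-3)·I) = n − 3 = 1
  rank(A − (4)·I) = 3, so dim ker(A − (4)·I) = n − 3 = 1

Summary:
  λ = -3: algebraic multiplicity = 1, geometric multiplicity = 1
  λ = 4: algebraic multiplicity = 3, geometric multiplicity = 1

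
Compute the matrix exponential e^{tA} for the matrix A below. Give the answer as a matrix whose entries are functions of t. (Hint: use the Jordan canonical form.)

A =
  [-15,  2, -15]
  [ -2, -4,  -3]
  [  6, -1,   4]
e^{tA} =
  [3*t^2*exp(-5*t) - 10*t*exp(-5*t) + exp(-5*t), -3*t^2*exp(-5*t)/2 + 2*t*exp(-5*t), 9*t^2*exp(-5*t)/2 - 15*t*exp(-5*t)]
  [-2*t*exp(-5*t), t*exp(-5*t) + exp(-5*t), -3*t*exp(-5*t)]
  [-2*t^2*exp(-5*t) + 6*t*exp(-5*t), t^2*exp(-5*t) - t*exp(-5*t), -3*t^2*exp(-5*t) + 9*t*exp(-5*t) + exp(-5*t)]

Strategy: write A = P · J · P⁻¹ where J is a Jordan canonical form, so e^{tA} = P · e^{tJ} · P⁻¹, and e^{tJ} can be computed block-by-block.

A has Jordan form
J =
  [-5,  1,  0]
  [ 0, -5,  1]
  [ 0,  0, -5]
(up to reordering of blocks).

Per-block formulas:
  For a 3×3 Jordan block J_3(-5): exp(t · J_3(-5)) = e^(-5t)·(I + t·N + (t^2/2)·N^2), where N is the 3×3 nilpotent shift.

After assembling e^{tJ} and conjugating by P, we get:

e^{tA} =
  [3*t^2*exp(-5*t) - 10*t*exp(-5*t) + exp(-5*t), -3*t^2*exp(-5*t)/2 + 2*t*exp(-5*t), 9*t^2*exp(-5*t)/2 - 15*t*exp(-5*t)]
  [-2*t*exp(-5*t), t*exp(-5*t) + exp(-5*t), -3*t*exp(-5*t)]
  [-2*t^2*exp(-5*t) + 6*t*exp(-5*t), t^2*exp(-5*t) - t*exp(-5*t), -3*t^2*exp(-5*t) + 9*t*exp(-5*t) + exp(-5*t)]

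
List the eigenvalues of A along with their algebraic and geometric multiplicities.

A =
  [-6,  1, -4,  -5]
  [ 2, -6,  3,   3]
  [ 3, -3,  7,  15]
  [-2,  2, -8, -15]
λ = -5: alg = 4, geom = 2

Step 1 — factor the characteristic polynomial to read off the algebraic multiplicities:
  χ_A(x) = (x + 5)^4

Step 2 — compute geometric multiplicities via the rank-nullity identity g(λ) = n − rank(A − λI):
  rank(A − (-5)·I) = 2, so dim ker(A − (-5)·I) = n − 2 = 2

Summary:
  λ = -5: algebraic multiplicity = 4, geometric multiplicity = 2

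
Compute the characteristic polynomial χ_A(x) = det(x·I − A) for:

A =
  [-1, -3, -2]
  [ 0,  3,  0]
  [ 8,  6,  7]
x^3 - 9*x^2 + 27*x - 27

Expanding det(x·I − A) (e.g. by cofactor expansion or by noting that A is similar to its Jordan form J, which has the same characteristic polynomial as A) gives
  χ_A(x) = x^3 - 9*x^2 + 27*x - 27
which factors as (x - 3)^3. The eigenvalues (with algebraic multiplicities) are λ = 3 with multiplicity 3.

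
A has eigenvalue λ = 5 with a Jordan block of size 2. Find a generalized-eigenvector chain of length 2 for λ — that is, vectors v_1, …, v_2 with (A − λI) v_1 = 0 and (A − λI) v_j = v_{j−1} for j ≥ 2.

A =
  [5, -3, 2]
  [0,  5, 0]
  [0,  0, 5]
A Jordan chain for λ = 5 of length 2:
v_1 = (-3, 0, 0)ᵀ
v_2 = (0, 1, 0)ᵀ

Let N = A − (5)·I. We want v_2 with N^2 v_2 = 0 but N^1 v_2 ≠ 0; then v_{j-1} := N · v_j for j = 2, …, 2.

Pick v_2 = (0, 1, 0)ᵀ.
Then v_1 = N · v_2 = (-3, 0, 0)ᵀ.

Sanity check: (A − (5)·I) v_1 = (0, 0, 0)ᵀ = 0. ✓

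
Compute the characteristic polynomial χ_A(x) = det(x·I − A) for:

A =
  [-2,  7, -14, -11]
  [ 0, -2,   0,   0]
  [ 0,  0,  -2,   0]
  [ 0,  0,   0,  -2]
x^4 + 8*x^3 + 24*x^2 + 32*x + 16

Expanding det(x·I − A) (e.g. by cofactor expansion or by noting that A is similar to its Jordan form J, which has the same characteristic polynomial as A) gives
  χ_A(x) = x^4 + 8*x^3 + 24*x^2 + 32*x + 16
which factors as (x + 2)^4. The eigenvalues (with algebraic multiplicities) are λ = -2 with multiplicity 4.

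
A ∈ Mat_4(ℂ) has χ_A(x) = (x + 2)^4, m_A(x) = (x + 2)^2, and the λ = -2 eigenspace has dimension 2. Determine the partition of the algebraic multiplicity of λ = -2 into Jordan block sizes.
Block sizes for λ = -2: [2, 2]

Step 1 — from the characteristic polynomial, algebraic multiplicity of λ = -2 is 4. From dim ker(A − (-2)·I) = 2, there are exactly 2 Jordan blocks for λ = -2.
Step 2 — from the minimal polynomial, the factor (x + 2)^2 tells us the largest block for λ = -2 has size 2.
Step 3 — with total size 4, 2 blocks, and largest block 2, the block sizes (in nonincreasing order) are [2, 2].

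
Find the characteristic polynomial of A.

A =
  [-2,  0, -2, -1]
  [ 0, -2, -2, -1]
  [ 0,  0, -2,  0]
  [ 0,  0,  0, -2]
x^4 + 8*x^3 + 24*x^2 + 32*x + 16

Expanding det(x·I − A) (e.g. by cofactor expansion or by noting that A is similar to its Jordan form J, which has the same characteristic polynomial as A) gives
  χ_A(x) = x^4 + 8*x^3 + 24*x^2 + 32*x + 16
which factors as (x + 2)^4. The eigenvalues (with algebraic multiplicities) are λ = -2 with multiplicity 4.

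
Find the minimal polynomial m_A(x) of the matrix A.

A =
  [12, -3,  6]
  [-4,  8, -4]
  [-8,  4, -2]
x^2 - 12*x + 36

The characteristic polynomial is χ_A(x) = (x - 6)^3, so the eigenvalues are known. The minimal polynomial is
  m_A(x) = Π_λ (x − λ)^{k_λ}
where k_λ is the size of the *largest* Jordan block for λ (equivalently, the smallest k with (A − λI)^k v = 0 for every generalised eigenvector v of λ).

  λ = 6: largest Jordan block has size 2, contributing (x − 6)^2

So m_A(x) = (x - 6)^2 = x^2 - 12*x + 36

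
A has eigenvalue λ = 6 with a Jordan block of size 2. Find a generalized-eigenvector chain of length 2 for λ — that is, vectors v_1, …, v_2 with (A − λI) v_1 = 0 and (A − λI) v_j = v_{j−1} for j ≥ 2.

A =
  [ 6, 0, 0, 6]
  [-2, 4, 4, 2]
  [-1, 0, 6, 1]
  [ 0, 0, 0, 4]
A Jordan chain for λ = 6 of length 2:
v_1 = (0, -2, -1, 0)ᵀ
v_2 = (1, 0, 0, 0)ᵀ

Let N = A − (6)·I. We want v_2 with N^2 v_2 = 0 but N^1 v_2 ≠ 0; then v_{j-1} := N · v_j for j = 2, …, 2.

Pick v_2 = (1, 0, 0, 0)ᵀ.
Then v_1 = N · v_2 = (0, -2, -1, 0)ᵀ.

Sanity check: (A − (6)·I) v_1 = (0, 0, 0, 0)ᵀ = 0. ✓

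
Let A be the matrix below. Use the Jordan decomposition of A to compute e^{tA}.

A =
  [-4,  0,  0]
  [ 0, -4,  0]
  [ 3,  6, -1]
e^{tA} =
  [exp(-4*t), 0, 0]
  [0, exp(-4*t), 0]
  [exp(-t) - exp(-4*t), 2*exp(-t) - 2*exp(-4*t), exp(-t)]

Strategy: write A = P · J · P⁻¹ where J is a Jordan canonical form, so e^{tA} = P · e^{tJ} · P⁻¹, and e^{tJ} can be computed block-by-block.

A has Jordan form
J =
  [-4,  0,  0]
  [ 0, -4,  0]
  [ 0,  0, -1]
(up to reordering of blocks).

Per-block formulas:
  For a 1×1 block at λ = -4: exp(t · [-4]) = [e^(-4t)].
  For a 1×1 block at λ = -1: exp(t · [-1]) = [e^(-1t)].

After assembling e^{tJ} and conjugating by P, we get:

e^{tA} =
  [exp(-4*t), 0, 0]
  [0, exp(-4*t), 0]
  [exp(-t) - exp(-4*t), 2*exp(-t) - 2*exp(-4*t), exp(-t)]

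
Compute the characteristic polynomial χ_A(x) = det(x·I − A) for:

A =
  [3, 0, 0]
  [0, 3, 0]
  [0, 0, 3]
x^3 - 9*x^2 + 27*x - 27

Expanding det(x·I − A) (e.g. by cofactor expansion or by noting that A is similar to its Jordan form J, which has the same characteristic polynomial as A) gives
  χ_A(x) = x^3 - 9*x^2 + 27*x - 27
which factors as (x - 3)^3. The eigenvalues (with algebraic multiplicities) are λ = 3 with multiplicity 3.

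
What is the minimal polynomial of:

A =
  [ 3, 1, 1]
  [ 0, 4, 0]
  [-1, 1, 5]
x^2 - 8*x + 16

The characteristic polynomial is χ_A(x) = (x - 4)^3, so the eigenvalues are known. The minimal polynomial is
  m_A(x) = Π_λ (x − λ)^{k_λ}
where k_λ is the size of the *largest* Jordan block for λ (equivalently, the smallest k with (A − λI)^k v = 0 for every generalised eigenvector v of λ).

  λ = 4: largest Jordan block has size 2, contributing (x − 4)^2

So m_A(x) = (x - 4)^2 = x^2 - 8*x + 16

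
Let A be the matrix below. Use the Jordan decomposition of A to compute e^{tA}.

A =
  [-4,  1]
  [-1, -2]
e^{tA} =
  [-t*exp(-3*t) + exp(-3*t), t*exp(-3*t)]
  [-t*exp(-3*t), t*exp(-3*t) + exp(-3*t)]

Strategy: write A = P · J · P⁻¹ where J is a Jordan canonical form, so e^{tA} = P · e^{tJ} · P⁻¹, and e^{tJ} can be computed block-by-block.

A has Jordan form
J =
  [-3,  1]
  [ 0, -3]
(up to reordering of blocks).

Per-block formulas:
  For a 2×2 Jordan block J_2(-3): exp(t · J_2(-3)) = e^(-3t)·(I + t·N), where N is the 2×2 nilpotent shift.

After assembling e^{tJ} and conjugating by P, we get:

e^{tA} =
  [-t*exp(-3*t) + exp(-3*t), t*exp(-3*t)]
  [-t*exp(-3*t), t*exp(-3*t) + exp(-3*t)]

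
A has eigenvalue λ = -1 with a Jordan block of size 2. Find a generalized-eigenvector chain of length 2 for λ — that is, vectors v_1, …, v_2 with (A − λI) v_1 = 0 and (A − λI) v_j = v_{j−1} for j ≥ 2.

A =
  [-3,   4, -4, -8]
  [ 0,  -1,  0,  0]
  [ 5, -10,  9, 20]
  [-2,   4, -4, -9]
A Jordan chain for λ = -1 of length 2:
v_1 = (-2, 0, 5, -2)ᵀ
v_2 = (1, 0, 0, 0)ᵀ

Let N = A − (-1)·I. We want v_2 with N^2 v_2 = 0 but N^1 v_2 ≠ 0; then v_{j-1} := N · v_j for j = 2, …, 2.

Pick v_2 = (1, 0, 0, 0)ᵀ.
Then v_1 = N · v_2 = (-2, 0, 5, -2)ᵀ.

Sanity check: (A − (-1)·I) v_1 = (0, 0, 0, 0)ᵀ = 0. ✓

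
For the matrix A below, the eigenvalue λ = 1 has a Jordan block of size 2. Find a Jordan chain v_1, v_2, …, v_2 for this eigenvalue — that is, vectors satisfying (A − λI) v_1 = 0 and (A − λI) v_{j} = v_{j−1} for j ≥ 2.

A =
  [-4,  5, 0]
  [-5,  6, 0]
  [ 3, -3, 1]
A Jordan chain for λ = 1 of length 2:
v_1 = (-5, -5, 3)ᵀ
v_2 = (1, 0, 0)ᵀ

Let N = A − (1)·I. We want v_2 with N^2 v_2 = 0 but N^1 v_2 ≠ 0; then v_{j-1} := N · v_j for j = 2, …, 2.

Pick v_2 = (1, 0, 0)ᵀ.
Then v_1 = N · v_2 = (-5, -5, 3)ᵀ.

Sanity check: (A − (1)·I) v_1 = (0, 0, 0)ᵀ = 0. ✓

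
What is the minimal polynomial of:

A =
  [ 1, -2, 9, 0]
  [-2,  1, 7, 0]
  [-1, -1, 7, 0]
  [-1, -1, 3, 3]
x^3 - 9*x^2 + 27*x - 27

The characteristic polynomial is χ_A(x) = (x - 3)^4, so the eigenvalues are known. The minimal polynomial is
  m_A(x) = Π_λ (x − λ)^{k_λ}
where k_λ is the size of the *largest* Jordan block for λ (equivalently, the smallest k with (A − λI)^k v = 0 for every generalised eigenvector v of λ).

  λ = 3: largest Jordan block has size 3, contributing (x − 3)^3

So m_A(x) = (x - 3)^3 = x^3 - 9*x^2 + 27*x - 27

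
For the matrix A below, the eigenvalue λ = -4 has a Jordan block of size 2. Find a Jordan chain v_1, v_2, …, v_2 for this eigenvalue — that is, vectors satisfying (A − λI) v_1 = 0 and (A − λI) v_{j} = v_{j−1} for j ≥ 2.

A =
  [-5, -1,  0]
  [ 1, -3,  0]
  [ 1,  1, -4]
A Jordan chain for λ = -4 of length 2:
v_1 = (-1, 1, 1)ᵀ
v_2 = (1, 0, 0)ᵀ

Let N = A − (-4)·I. We want v_2 with N^2 v_2 = 0 but N^1 v_2 ≠ 0; then v_{j-1} := N · v_j for j = 2, …, 2.

Pick v_2 = (1, 0, 0)ᵀ.
Then v_1 = N · v_2 = (-1, 1, 1)ᵀ.

Sanity check: (A − (-4)·I) v_1 = (0, 0, 0)ᵀ = 0. ✓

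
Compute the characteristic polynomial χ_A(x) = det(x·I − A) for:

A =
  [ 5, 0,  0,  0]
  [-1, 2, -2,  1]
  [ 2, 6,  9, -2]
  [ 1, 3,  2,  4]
x^4 - 20*x^3 + 150*x^2 - 500*x + 625

Expanding det(x·I − A) (e.g. by cofactor expansion or by noting that A is similar to its Jordan form J, which has the same characteristic polynomial as A) gives
  χ_A(x) = x^4 - 20*x^3 + 150*x^2 - 500*x + 625
which factors as (x - 5)^4. The eigenvalues (with algebraic multiplicities) are λ = 5 with multiplicity 4.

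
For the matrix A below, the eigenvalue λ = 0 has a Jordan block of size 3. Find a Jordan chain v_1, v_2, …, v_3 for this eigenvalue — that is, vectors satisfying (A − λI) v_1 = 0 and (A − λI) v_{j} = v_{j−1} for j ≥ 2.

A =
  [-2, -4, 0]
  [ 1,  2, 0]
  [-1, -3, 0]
A Jordan chain for λ = 0 of length 3:
v_1 = (0, 0, -1)ᵀ
v_2 = (-2, 1, -1)ᵀ
v_3 = (1, 0, 0)ᵀ

Let N = A − (0)·I. We want v_3 with N^3 v_3 = 0 but N^2 v_3 ≠ 0; then v_{j-1} := N · v_j for j = 3, …, 2.

Pick v_3 = (1, 0, 0)ᵀ.
Then v_2 = N · v_3 = (-2, 1, -1)ᵀ.
Then v_1 = N · v_2 = (0, 0, -1)ᵀ.

Sanity check: (A − (0)·I) v_1 = (0, 0, 0)ᵀ = 0. ✓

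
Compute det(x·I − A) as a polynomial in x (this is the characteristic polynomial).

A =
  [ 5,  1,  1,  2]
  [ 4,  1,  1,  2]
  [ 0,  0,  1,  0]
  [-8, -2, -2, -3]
x^4 - 4*x^3 + 6*x^2 - 4*x + 1

Expanding det(x·I − A) (e.g. by cofactor expansion or by noting that A is similar to its Jordan form J, which has the same characteristic polynomial as A) gives
  χ_A(x) = x^4 - 4*x^3 + 6*x^2 - 4*x + 1
which factors as (x - 1)^4. The eigenvalues (with algebraic multiplicities) are λ = 1 with multiplicity 4.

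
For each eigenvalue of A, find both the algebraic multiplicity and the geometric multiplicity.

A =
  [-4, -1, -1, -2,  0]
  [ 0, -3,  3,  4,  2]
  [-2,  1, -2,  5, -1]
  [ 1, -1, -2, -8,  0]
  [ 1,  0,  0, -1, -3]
λ = -4: alg = 5, geom = 2

Step 1 — factor the characteristic polynomial to read off the algebraic multiplicities:
  χ_A(x) = (x + 4)^5

Step 2 — compute geometric multiplicities via the rank-nullity identity g(λ) = n − rank(A − λI):
  rank(A − (-4)·I) = 3, so dim ker(A − (-4)·I) = n − 3 = 2

Summary:
  λ = -4: algebraic multiplicity = 5, geometric multiplicity = 2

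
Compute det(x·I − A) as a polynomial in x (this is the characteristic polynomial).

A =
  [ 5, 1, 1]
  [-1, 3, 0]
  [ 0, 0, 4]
x^3 - 12*x^2 + 48*x - 64

Expanding det(x·I − A) (e.g. by cofactor expansion or by noting that A is similar to its Jordan form J, which has the same characteristic polynomial as A) gives
  χ_A(x) = x^3 - 12*x^2 + 48*x - 64
which factors as (x - 4)^3. The eigenvalues (with algebraic multiplicities) are λ = 4 with multiplicity 3.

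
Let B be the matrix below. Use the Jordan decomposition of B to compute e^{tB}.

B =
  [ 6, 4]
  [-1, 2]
e^{tB} =
  [2*t*exp(4*t) + exp(4*t), 4*t*exp(4*t)]
  [-t*exp(4*t), -2*t*exp(4*t) + exp(4*t)]

Strategy: write B = P · J · P⁻¹ where J is a Jordan canonical form, so e^{tB} = P · e^{tJ} · P⁻¹, and e^{tJ} can be computed block-by-block.

B has Jordan form
J =
  [4, 1]
  [0, 4]
(up to reordering of blocks).

Per-block formulas:
  For a 2×2 Jordan block J_2(4): exp(t · J_2(4)) = e^(4t)·(I + t·N), where N is the 2×2 nilpotent shift.

After assembling e^{tJ} and conjugating by P, we get:

e^{tB} =
  [2*t*exp(4*t) + exp(4*t), 4*t*exp(4*t)]
  [-t*exp(4*t), -2*t*exp(4*t) + exp(4*t)]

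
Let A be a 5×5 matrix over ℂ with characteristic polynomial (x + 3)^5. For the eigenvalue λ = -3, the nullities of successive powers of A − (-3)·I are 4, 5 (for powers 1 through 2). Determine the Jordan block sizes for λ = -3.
Block sizes for λ = -3: [2, 1, 1, 1]

From the dimensions of kernels of powers, the number of Jordan blocks of size at least j is d_j − d_{j−1} where d_j = dim ker(N^j) (with d_0 = 0). Computing the differences gives [4, 1].
The number of blocks of size exactly k is (#blocks of size ≥ k) − (#blocks of size ≥ k + 1), so the partition is: 3 block(s) of size 1, 1 block(s) of size 2.
In nonincreasing order the block sizes are [2, 1, 1, 1].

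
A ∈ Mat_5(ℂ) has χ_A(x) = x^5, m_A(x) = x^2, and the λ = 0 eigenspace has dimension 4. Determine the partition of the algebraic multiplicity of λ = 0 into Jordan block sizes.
Block sizes for λ = 0: [2, 1, 1, 1]

Step 1 — from the characteristic polynomial, algebraic multiplicity of λ = 0 is 5. From dim ker(A − (0)·I) = 4, there are exactly 4 Jordan blocks for λ = 0.
Step 2 — from the minimal polynomial, the factor (x − 0)^2 tells us the largest block for λ = 0 has size 2.
Step 3 — with total size 5, 4 blocks, and largest block 2, the block sizes (in nonincreasing order) are [2, 1, 1, 1].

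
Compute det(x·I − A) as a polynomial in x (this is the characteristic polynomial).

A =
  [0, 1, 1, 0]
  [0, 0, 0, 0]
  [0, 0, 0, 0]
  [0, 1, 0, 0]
x^4

Expanding det(x·I − A) (e.g. by cofactor expansion or by noting that A is similar to its Jordan form J, which has the same characteristic polynomial as A) gives
  χ_A(x) = x^4
which factors as x^4. The eigenvalues (with algebraic multiplicities) are λ = 0 with multiplicity 4.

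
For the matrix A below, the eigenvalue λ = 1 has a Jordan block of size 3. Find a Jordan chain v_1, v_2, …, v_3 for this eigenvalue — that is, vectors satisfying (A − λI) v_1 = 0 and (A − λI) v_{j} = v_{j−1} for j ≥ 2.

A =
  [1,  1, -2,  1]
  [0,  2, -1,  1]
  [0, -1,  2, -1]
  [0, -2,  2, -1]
A Jordan chain for λ = 1 of length 3:
v_1 = (1, 0, 0, 0)ᵀ
v_2 = (1, 1, -1, -2)ᵀ
v_3 = (0, 1, 0, 0)ᵀ

Let N = A − (1)·I. We want v_3 with N^3 v_3 = 0 but N^2 v_3 ≠ 0; then v_{j-1} := N · v_j for j = 3, …, 2.

Pick v_3 = (0, 1, 0, 0)ᵀ.
Then v_2 = N · v_3 = (1, 1, -1, -2)ᵀ.
Then v_1 = N · v_2 = (1, 0, 0, 0)ᵀ.

Sanity check: (A − (1)·I) v_1 = (0, 0, 0, 0)ᵀ = 0. ✓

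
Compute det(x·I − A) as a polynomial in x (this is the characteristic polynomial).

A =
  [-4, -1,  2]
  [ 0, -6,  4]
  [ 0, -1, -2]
x^3 + 12*x^2 + 48*x + 64

Expanding det(x·I − A) (e.g. by cofactor expansion or by noting that A is similar to its Jordan form J, which has the same characteristic polynomial as A) gives
  χ_A(x) = x^3 + 12*x^2 + 48*x + 64
which factors as (x + 4)^3. The eigenvalues (with algebraic multiplicities) are λ = -4 with multiplicity 3.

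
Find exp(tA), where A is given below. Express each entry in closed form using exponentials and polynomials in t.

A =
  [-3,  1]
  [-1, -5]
e^{tA} =
  [t*exp(-4*t) + exp(-4*t), t*exp(-4*t)]
  [-t*exp(-4*t), -t*exp(-4*t) + exp(-4*t)]

Strategy: write A = P · J · P⁻¹ where J is a Jordan canonical form, so e^{tA} = P · e^{tJ} · P⁻¹, and e^{tJ} can be computed block-by-block.

A has Jordan form
J =
  [-4,  1]
  [ 0, -4]
(up to reordering of blocks).

Per-block formulas:
  For a 2×2 Jordan block J_2(-4): exp(t · J_2(-4)) = e^(-4t)·(I + t·N), where N is the 2×2 nilpotent shift.

After assembling e^{tJ} and conjugating by P, we get:

e^{tA} =
  [t*exp(-4*t) + exp(-4*t), t*exp(-4*t)]
  [-t*exp(-4*t), -t*exp(-4*t) + exp(-4*t)]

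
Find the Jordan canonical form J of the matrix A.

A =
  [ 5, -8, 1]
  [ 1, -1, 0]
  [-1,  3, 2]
J_3(2)

The characteristic polynomial is
  det(x·I − A) = x^3 - 6*x^2 + 12*x - 8 = (x - 2)^3

Eigenvalues and multiplicities (the geometric multiplicity of λ is n − rank(A − λI), which equals the number of Jordan blocks for λ):
  λ = 2: algebraic multiplicity = 3, geometric multiplicity = 1

Determining the block sizes for each eigenvalue:
  λ = 2: one block (gm = 1), so the single block has size am = 3 → block sizes [3]

Assembling the blocks gives a Jordan form
J =
  [2, 1, 0]
  [0, 2, 1]
  [0, 0, 2]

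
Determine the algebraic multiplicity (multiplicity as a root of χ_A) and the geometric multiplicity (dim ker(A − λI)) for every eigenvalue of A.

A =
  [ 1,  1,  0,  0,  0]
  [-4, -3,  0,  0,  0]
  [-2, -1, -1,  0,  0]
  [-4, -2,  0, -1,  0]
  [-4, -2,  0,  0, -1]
λ = -1: alg = 5, geom = 4

Step 1 — factor the characteristic polynomial to read off the algebraic multiplicities:
  χ_A(x) = (x + 1)^5

Step 2 — compute geometric multiplicities via the rank-nullity identity g(λ) = n − rank(A − λI):
  rank(A − (-1)·I) = 1, so dim ker(A − (-1)·I) = n − 1 = 4

Summary:
  λ = -1: algebraic multiplicity = 5, geometric multiplicity = 4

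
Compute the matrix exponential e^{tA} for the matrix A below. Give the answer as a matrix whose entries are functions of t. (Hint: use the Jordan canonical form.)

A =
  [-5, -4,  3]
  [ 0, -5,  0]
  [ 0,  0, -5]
e^{tA} =
  [exp(-5*t), -4*t*exp(-5*t), 3*t*exp(-5*t)]
  [0, exp(-5*t), 0]
  [0, 0, exp(-5*t)]

Strategy: write A = P · J · P⁻¹ where J is a Jordan canonical form, so e^{tA} = P · e^{tJ} · P⁻¹, and e^{tJ} can be computed block-by-block.

A has Jordan form
J =
  [-5,  1,  0]
  [ 0, -5,  0]
  [ 0,  0, -5]
(up to reordering of blocks).

Per-block formulas:
  For a 1×1 block at λ = -5: exp(t · [-5]) = [e^(-5t)].
  For a 2×2 Jordan block J_2(-5): exp(t · J_2(-5)) = e^(-5t)·(I + t·N), where N is the 2×2 nilpotent shift.

After assembling e^{tJ} and conjugating by P, we get:

e^{tA} =
  [exp(-5*t), -4*t*exp(-5*t), 3*t*exp(-5*t)]
  [0, exp(-5*t), 0]
  [0, 0, exp(-5*t)]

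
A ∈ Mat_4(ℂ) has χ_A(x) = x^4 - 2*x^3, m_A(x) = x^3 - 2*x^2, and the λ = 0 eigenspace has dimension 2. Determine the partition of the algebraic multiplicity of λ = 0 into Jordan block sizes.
Block sizes for λ = 0: [2, 1]

Step 1 — from the characteristic polynomial, algebraic multiplicity of λ = 0 is 3. From dim ker(A − (0)·I) = 2, there are exactly 2 Jordan blocks for λ = 0.
Step 2 — from the minimal polynomial, the factor (x − 0)^2 tells us the largest block for λ = 0 has size 2.
Step 3 — with total size 3, 2 blocks, and largest block 2, the block sizes (in nonincreasing order) are [2, 1].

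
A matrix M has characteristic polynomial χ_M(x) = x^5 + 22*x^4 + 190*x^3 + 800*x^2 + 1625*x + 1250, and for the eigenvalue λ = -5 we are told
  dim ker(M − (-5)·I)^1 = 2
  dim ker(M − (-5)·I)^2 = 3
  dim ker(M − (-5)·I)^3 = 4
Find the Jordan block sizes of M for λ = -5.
Block sizes for λ = -5: [3, 1]

From the dimensions of kernels of powers, the number of Jordan blocks of size at least j is d_j − d_{j−1} where d_j = dim ker(N^j) (with d_0 = 0). Computing the differences gives [2, 1, 1].
The number of blocks of size exactly k is (#blocks of size ≥ k) − (#blocks of size ≥ k + 1), so the partition is: 1 block(s) of size 1, 1 block(s) of size 3.
In nonincreasing order the block sizes are [3, 1].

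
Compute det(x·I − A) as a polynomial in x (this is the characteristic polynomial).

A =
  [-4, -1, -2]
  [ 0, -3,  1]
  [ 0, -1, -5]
x^3 + 12*x^2 + 48*x + 64

Expanding det(x·I − A) (e.g. by cofactor expansion or by noting that A is similar to its Jordan form J, which has the same characteristic polynomial as A) gives
  χ_A(x) = x^3 + 12*x^2 + 48*x + 64
which factors as (x + 4)^3. The eigenvalues (with algebraic multiplicities) are λ = -4 with multiplicity 3.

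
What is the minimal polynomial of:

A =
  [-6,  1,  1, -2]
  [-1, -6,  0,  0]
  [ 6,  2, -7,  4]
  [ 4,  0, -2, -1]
x^3 + 15*x^2 + 75*x + 125

The characteristic polynomial is χ_A(x) = (x + 5)^4, so the eigenvalues are known. The minimal polynomial is
  m_A(x) = Π_λ (x − λ)^{k_λ}
where k_λ is the size of the *largest* Jordan block for λ (equivalently, the smallest k with (A − λI)^k v = 0 for every generalised eigenvector v of λ).

  λ = -5: largest Jordan block has size 3, contributing (x + 5)^3

So m_A(x) = (x + 5)^3 = x^3 + 15*x^2 + 75*x + 125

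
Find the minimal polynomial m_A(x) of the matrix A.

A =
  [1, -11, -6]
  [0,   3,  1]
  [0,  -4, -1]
x^3 - 3*x^2 + 3*x - 1

The characteristic polynomial is χ_A(x) = (x - 1)^3, so the eigenvalues are known. The minimal polynomial is
  m_A(x) = Π_λ (x − λ)^{k_λ}
where k_λ is the size of the *largest* Jordan block for λ (equivalently, the smallest k with (A − λI)^k v = 0 for every generalised eigenvector v of λ).

  λ = 1: largest Jordan block has size 3, contributing (x − 1)^3

So m_A(x) = (x - 1)^3 = x^3 - 3*x^2 + 3*x - 1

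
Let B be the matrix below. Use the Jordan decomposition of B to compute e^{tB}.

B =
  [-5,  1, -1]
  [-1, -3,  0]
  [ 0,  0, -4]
e^{tB} =
  [-t*exp(-4*t) + exp(-4*t), t*exp(-4*t), t^2*exp(-4*t)/2 - t*exp(-4*t)]
  [-t*exp(-4*t), t*exp(-4*t) + exp(-4*t), t^2*exp(-4*t)/2]
  [0, 0, exp(-4*t)]

Strategy: write B = P · J · P⁻¹ where J is a Jordan canonical form, so e^{tB} = P · e^{tJ} · P⁻¹, and e^{tJ} can be computed block-by-block.

B has Jordan form
J =
  [-4,  1,  0]
  [ 0, -4,  1]
  [ 0,  0, -4]
(up to reordering of blocks).

Per-block formulas:
  For a 3×3 Jordan block J_3(-4): exp(t · J_3(-4)) = e^(-4t)·(I + t·N + (t^2/2)·N^2), where N is the 3×3 nilpotent shift.

After assembling e^{tJ} and conjugating by P, we get:

e^{tB} =
  [-t*exp(-4*t) + exp(-4*t), t*exp(-4*t), t^2*exp(-4*t)/2 - t*exp(-4*t)]
  [-t*exp(-4*t), t*exp(-4*t) + exp(-4*t), t^2*exp(-4*t)/2]
  [0, 0, exp(-4*t)]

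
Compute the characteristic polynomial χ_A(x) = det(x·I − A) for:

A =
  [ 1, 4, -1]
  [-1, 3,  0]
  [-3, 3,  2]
x^3 - 6*x^2 + 12*x - 8

Expanding det(x·I − A) (e.g. by cofactor expansion or by noting that A is similar to its Jordan form J, which has the same characteristic polynomial as A) gives
  χ_A(x) = x^3 - 6*x^2 + 12*x - 8
which factors as (x - 2)^3. The eigenvalues (with algebraic multiplicities) are λ = 2 with multiplicity 3.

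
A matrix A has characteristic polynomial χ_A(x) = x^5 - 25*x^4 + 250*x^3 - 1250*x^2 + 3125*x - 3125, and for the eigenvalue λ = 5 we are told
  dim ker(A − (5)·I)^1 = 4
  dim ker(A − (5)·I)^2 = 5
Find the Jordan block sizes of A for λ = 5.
Block sizes for λ = 5: [2, 1, 1, 1]

From the dimensions of kernels of powers, the number of Jordan blocks of size at least j is d_j − d_{j−1} where d_j = dim ker(N^j) (with d_0 = 0). Computing the differences gives [4, 1].
The number of blocks of size exactly k is (#blocks of size ≥ k) − (#blocks of size ≥ k + 1), so the partition is: 3 block(s) of size 1, 1 block(s) of size 2.
In nonincreasing order the block sizes are [2, 1, 1, 1].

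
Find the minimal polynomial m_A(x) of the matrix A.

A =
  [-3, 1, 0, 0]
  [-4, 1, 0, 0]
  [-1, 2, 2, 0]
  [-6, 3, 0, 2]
x^3 - 3*x - 2

The characteristic polynomial is χ_A(x) = (x - 2)^2*(x + 1)^2, so the eigenvalues are known. The minimal polynomial is
  m_A(x) = Π_λ (x − λ)^{k_λ}
where k_λ is the size of the *largest* Jordan block for λ (equivalently, the smallest k with (A − λI)^k v = 0 for every generalised eigenvector v of λ).

  λ = -1: largest Jordan block has size 2, contributing (x + 1)^2
  λ = 2: largest Jordan block has size 1, contributing (x − 2)

So m_A(x) = (x - 2)*(x + 1)^2 = x^3 - 3*x - 2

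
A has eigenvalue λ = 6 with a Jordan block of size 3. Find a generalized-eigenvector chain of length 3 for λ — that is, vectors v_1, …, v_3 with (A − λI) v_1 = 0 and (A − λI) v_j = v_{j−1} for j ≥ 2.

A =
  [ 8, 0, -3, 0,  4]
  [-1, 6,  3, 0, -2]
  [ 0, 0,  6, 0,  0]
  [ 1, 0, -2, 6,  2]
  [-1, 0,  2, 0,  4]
A Jordan chain for λ = 6 of length 3:
v_1 = (2, -1, 0, 1, -1)ᵀ
v_2 = (-3, 3, 0, -2, 2)ᵀ
v_3 = (0, 0, 1, 0, 0)ᵀ

Let N = A − (6)·I. We want v_3 with N^3 v_3 = 0 but N^2 v_3 ≠ 0; then v_{j-1} := N · v_j for j = 3, …, 2.

Pick v_3 = (0, 0, 1, 0, 0)ᵀ.
Then v_2 = N · v_3 = (-3, 3, 0, -2, 2)ᵀ.
Then v_1 = N · v_2 = (2, -1, 0, 1, -1)ᵀ.

Sanity check: (A − (6)·I) v_1 = (0, 0, 0, 0, 0)ᵀ = 0. ✓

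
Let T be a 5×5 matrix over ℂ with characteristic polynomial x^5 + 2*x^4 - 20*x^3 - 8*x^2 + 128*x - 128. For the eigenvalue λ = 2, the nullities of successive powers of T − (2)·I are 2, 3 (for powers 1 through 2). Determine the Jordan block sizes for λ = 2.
Block sizes for λ = 2: [2, 1]

From the dimensions of kernels of powers, the number of Jordan blocks of size at least j is d_j − d_{j−1} where d_j = dim ker(N^j) (with d_0 = 0). Computing the differences gives [2, 1].
The number of blocks of size exactly k is (#blocks of size ≥ k) − (#blocks of size ≥ k + 1), so the partition is: 1 block(s) of size 1, 1 block(s) of size 2.
In nonincreasing order the block sizes are [2, 1].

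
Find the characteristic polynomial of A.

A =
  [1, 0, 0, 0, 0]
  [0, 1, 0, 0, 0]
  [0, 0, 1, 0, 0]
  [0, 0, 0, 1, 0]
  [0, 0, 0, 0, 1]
x^5 - 5*x^4 + 10*x^3 - 10*x^2 + 5*x - 1

Expanding det(x·I − A) (e.g. by cofactor expansion or by noting that A is similar to its Jordan form J, which has the same characteristic polynomial as A) gives
  χ_A(x) = x^5 - 5*x^4 + 10*x^3 - 10*x^2 + 5*x - 1
which factors as (x - 1)^5. The eigenvalues (with algebraic multiplicities) are λ = 1 with multiplicity 5.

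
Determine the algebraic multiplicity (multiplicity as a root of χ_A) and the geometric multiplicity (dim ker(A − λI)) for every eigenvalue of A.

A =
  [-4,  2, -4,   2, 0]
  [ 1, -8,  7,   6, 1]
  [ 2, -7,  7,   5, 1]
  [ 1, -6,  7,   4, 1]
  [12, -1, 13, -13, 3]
λ = -2: alg = 3, geom = 2; λ = 4: alg = 2, geom = 1

Step 1 — factor the characteristic polynomial to read off the algebraic multiplicities:
  χ_A(x) = (x - 4)^2*(x + 2)^3

Step 2 — compute geometric multiplicities via the rank-nullity identity g(λ) = n − rank(A − λI):
  rank(A − (-2)·I) = 3, so dim ker(A − (-2)·I) = n − 3 = 2
  rank(A − (4)·I) = 4, so dim ker(A − (4)·I) = n − 4 = 1

Summary:
  λ = -2: algebraic multiplicity = 3, geometric multiplicity = 2
  λ = 4: algebraic multiplicity = 2, geometric multiplicity = 1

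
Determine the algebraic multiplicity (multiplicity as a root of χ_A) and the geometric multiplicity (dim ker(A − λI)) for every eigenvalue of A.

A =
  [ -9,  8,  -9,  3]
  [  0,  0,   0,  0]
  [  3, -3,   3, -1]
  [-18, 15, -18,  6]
λ = 0: alg = 4, geom = 2

Step 1 — factor the characteristic polynomial to read off the algebraic multiplicities:
  χ_A(x) = x^4

Step 2 — compute geometric multiplicities via the rank-nullity identity g(λ) = n − rank(A − λI):
  rank(A − (0)·I) = 2, so dim ker(A − (0)·I) = n − 2 = 2

Summary:
  λ = 0: algebraic multiplicity = 4, geometric multiplicity = 2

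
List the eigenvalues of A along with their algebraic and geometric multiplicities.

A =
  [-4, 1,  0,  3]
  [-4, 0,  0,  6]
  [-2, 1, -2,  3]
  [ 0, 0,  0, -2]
λ = -2: alg = 4, geom = 3

Step 1 — factor the characteristic polynomial to read off the algebraic multiplicities:
  χ_A(x) = (x + 2)^4

Step 2 — compute geometric multiplicities via the rank-nullity identity g(λ) = n − rank(A − λI):
  rank(A − (-2)·I) = 1, so dim ker(A − (-2)·I) = n − 1 = 3

Summary:
  λ = -2: algebraic multiplicity = 4, geometric multiplicity = 3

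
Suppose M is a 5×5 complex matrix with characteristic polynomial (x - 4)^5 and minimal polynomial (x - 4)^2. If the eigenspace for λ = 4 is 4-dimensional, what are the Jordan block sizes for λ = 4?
Block sizes for λ = 4: [2, 1, 1, 1]

Step 1 — from the characteristic polynomial, algebraic multiplicity of λ = 4 is 5. From dim ker(M − (4)·I) = 4, there are exactly 4 Jordan blocks for λ = 4.
Step 2 — from the minimal polynomial, the factor (x − 4)^2 tells us the largest block for λ = 4 has size 2.
Step 3 — with total size 5, 4 blocks, and largest block 2, the block sizes (in nonincreasing order) are [2, 1, 1, 1].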